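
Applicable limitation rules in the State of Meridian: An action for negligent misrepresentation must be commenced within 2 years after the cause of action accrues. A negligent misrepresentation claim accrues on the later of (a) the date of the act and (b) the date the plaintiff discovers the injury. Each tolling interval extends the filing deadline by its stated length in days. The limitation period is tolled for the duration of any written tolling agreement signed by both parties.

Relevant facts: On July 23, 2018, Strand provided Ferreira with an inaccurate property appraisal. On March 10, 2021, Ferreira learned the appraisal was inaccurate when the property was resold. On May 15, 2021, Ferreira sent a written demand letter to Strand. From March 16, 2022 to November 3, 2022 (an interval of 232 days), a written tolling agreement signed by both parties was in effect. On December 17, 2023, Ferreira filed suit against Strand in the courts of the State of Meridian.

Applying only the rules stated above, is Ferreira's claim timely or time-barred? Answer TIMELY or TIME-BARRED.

TIME-BARRED

Taking the later of the act (July 23, 2018) and discovery (March 10, 2021), the claim accrued on March 10, 2021.
The untolled deadline — 2 years after March 10, 2021 — is March 10, 2023.
The period was tolled for 232 days by the written tolling agreement (March 16, 2022 to November 3, 2022), pushing the deadline to October 28, 2023.
Nothing else in the chronology tolls or restarts the period.
Ferreira filed on December 17, 2023, after the October 28, 2023 deadline, so the action is time-barred.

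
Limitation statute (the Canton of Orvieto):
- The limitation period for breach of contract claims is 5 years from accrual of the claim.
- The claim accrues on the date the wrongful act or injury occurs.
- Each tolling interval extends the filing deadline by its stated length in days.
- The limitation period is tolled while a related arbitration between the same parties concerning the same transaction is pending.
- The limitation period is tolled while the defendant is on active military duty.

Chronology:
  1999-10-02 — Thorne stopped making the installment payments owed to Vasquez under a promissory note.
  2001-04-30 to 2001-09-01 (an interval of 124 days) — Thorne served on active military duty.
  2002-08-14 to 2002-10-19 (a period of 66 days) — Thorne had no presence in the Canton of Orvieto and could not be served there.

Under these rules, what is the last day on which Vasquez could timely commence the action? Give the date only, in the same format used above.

2005-02-03

The claim accrued on 1999-10-02, when the wrongful act occurred.
Adding the 5 years base period to 1999-10-02 gives a deadline of 2004-10-02, before any tolling.
Because the defendant's active military service ran from 2001-04-30 to 2001-09-01, the deadline is extended by 124 days to 2005-02-03.
No stated provision tolls the period for the defendant's absence, so the interval from 2002-08-14 to 2002-10-19 has no effect on the deadline.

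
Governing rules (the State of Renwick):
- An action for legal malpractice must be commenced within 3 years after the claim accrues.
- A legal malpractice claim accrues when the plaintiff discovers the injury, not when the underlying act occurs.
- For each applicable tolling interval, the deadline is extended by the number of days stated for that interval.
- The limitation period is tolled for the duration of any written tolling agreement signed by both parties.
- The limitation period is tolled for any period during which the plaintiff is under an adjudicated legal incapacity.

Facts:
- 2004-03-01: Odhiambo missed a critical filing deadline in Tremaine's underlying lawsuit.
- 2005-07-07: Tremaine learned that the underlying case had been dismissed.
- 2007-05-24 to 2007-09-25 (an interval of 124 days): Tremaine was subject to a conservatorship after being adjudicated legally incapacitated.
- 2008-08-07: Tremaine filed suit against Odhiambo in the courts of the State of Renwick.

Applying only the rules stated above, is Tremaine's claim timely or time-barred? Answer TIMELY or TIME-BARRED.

The claim did not accrue until Tremaine discovered the injury on 2005-07-07; the 2004-03-01 act date does not start the clock under the stated rule.
3 years from 2005-07-07 is 2008-07-07.
Because the plaintiff's legal incapacity ran from 2007-05-24 to 2007-09-25, the deadline is extended by 124 days to 2008-11-08.
The 2008-08-07 filing precedes the 2008-11-08 deadline; the claim is timely.

TIMELY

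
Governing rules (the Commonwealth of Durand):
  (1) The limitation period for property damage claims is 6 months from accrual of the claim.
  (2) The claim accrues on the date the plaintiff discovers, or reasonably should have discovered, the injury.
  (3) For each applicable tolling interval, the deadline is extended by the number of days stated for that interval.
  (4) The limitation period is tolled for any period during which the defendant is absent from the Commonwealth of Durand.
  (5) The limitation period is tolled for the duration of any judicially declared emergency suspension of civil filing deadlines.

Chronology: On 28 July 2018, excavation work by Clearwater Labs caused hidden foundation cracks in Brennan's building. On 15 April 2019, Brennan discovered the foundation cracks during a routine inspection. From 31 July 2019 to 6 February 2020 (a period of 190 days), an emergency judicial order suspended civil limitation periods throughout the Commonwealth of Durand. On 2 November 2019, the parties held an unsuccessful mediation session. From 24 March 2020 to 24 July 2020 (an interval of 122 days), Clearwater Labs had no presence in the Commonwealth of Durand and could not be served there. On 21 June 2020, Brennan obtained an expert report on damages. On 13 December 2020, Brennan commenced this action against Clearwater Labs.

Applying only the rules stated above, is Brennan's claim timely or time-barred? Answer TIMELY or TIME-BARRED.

Accrual is tied to discovery, so the period began on 15 April 2019 rather than on 28 July 2018 when the act occurred.
The untolled deadline — 6 months after 15 April 2019 — is 15 October 2019.
The period was tolled for 190 days by the emergency suspension of filing deadlines (31 July 2019 to 6 February 2020), pushing the deadline to 22 April 2020.
The defendant's absence from the jurisdiction from 24 March 2020 to 24 July 2020 tolled the period for 122 days, extending the deadline to 22 August 2020.
The other events in the timeline have no effect on the limitation period under the stated rules.
The 13 December 2020 filing falls after the 22 August 2020 deadline; the claim is time-barred.

TIME-BARRED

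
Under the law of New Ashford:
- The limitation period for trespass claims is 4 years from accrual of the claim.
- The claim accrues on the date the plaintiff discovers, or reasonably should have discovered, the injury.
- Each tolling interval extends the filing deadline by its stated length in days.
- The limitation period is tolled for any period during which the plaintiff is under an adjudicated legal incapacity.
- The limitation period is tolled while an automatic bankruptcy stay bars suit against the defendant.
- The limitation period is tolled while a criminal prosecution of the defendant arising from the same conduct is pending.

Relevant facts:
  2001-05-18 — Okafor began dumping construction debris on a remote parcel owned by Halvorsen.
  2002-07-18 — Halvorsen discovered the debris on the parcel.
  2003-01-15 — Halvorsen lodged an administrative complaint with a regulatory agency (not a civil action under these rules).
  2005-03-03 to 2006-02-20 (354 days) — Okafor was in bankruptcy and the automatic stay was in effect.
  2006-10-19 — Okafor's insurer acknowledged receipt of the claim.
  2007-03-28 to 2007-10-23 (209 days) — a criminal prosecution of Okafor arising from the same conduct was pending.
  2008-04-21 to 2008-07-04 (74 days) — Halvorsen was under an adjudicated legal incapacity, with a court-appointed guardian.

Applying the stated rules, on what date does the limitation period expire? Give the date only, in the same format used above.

2008-02-01

Accrual is tied to discovery, so the period began on 2002-07-18 rather than on 2001-05-18 when the act occurred.
4 years from 2002-07-18 is 2006-07-18.
Because the automatic bankruptcy stay ran from 2005-03-03 to 2006-02-20, the deadline is extended by 354 days to 2007-07-07.
The pending criminal prosecution from 2007-03-28 to 2007-10-23 tolled the period for 209 days, extending the deadline to 2008-02-01.
The plaintiff's legal incapacity starting 2008-04-21 came too late — the period had run on 2008-02-01 — and so does not extend the deadline.
The other events in the timeline have no effect on the limitation period under the stated rules.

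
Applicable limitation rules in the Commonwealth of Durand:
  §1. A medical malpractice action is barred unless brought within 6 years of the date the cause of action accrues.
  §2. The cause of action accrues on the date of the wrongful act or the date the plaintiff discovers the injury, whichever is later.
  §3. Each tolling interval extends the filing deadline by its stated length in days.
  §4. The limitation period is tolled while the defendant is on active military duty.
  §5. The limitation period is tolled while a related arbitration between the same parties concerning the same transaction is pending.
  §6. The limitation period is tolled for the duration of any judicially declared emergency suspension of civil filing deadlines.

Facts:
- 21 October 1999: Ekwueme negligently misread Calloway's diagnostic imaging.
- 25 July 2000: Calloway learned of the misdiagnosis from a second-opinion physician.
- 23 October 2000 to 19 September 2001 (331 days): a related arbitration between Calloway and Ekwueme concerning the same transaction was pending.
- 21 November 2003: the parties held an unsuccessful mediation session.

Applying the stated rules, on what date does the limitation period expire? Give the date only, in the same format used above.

Taking the later of the act (21 October 1999) and discovery (25 July 2000), the claim accrued on 25 July 2000.
6 years from 25 July 2000 is 25 July 2006.
The pending related arbitration from 23 October 2000 to 19 September 2001 tolled the period for 331 days, extending the deadline to 21 June 2007.
Nothing else in the chronology tolls or restarts the period.

21 June 2007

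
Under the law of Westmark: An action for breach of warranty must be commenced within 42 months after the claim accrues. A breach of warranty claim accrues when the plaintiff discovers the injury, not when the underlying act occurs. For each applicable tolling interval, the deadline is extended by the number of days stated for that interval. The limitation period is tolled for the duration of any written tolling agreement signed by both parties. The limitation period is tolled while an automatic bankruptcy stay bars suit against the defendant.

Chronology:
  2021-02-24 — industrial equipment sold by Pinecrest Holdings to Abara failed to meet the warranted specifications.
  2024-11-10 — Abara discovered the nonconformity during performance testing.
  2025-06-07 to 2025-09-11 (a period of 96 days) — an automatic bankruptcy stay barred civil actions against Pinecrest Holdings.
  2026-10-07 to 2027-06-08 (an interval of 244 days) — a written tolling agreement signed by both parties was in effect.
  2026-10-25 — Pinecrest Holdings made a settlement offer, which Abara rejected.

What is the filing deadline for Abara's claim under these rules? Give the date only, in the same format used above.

The claim did not accrue until Abara discovered the injury on 2024-11-10; the 2021-02-24 act date does not start the clock under the stated rule.
42 months from 2024-11-10 is 2028-05-10.
Because the automatic bankruptcy stay ran from 2025-06-07 to 2025-09-11, the deadline is extended by 96 days to 2028-08-14.
The written tolling agreement from 2026-10-07 to 2027-06-08 tolled the period for 244 days, extending the deadline to 2029-04-15.
None of the other events listed affects the running of the period under the stated rules.

2029-04-15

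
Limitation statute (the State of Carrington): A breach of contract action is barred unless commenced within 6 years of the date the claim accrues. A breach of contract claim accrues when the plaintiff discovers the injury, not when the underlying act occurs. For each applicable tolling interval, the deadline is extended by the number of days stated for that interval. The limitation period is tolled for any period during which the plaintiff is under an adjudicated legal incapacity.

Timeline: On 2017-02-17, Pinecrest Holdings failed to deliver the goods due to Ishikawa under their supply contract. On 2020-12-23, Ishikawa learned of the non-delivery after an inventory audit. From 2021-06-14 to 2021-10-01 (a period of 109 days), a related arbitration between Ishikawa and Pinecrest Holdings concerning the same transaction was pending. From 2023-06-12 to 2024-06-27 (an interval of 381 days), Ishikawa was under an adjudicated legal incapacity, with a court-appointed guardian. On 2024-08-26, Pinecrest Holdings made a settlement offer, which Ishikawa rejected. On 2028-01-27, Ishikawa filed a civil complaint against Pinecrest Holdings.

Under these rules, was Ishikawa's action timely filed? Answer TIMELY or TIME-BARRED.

Under the discovery rule, the claim accrued on 2020-12-23, when Ishikawa discovered the injury — not on the 2017-02-17 date of the underlying act.
The untolled deadline — 6 years after 2020-12-23 — is 2026-12-23.
Because the plaintiff's legal incapacity ran from 2023-06-12 to 2024-06-27, the deadline is extended by 381 days to 2028-01-08.
The pending related arbitration from 2021-06-14 to 2021-10-01 does not toll the period, because no stated rule makes a pending arbitration a tolling event.
The other events in the timeline have no effect on the limitation period under the stated rules.
Filing on 2028-01-27 missed the 2028-01-08 deadline — the action is time-barred.

TIME-BARRED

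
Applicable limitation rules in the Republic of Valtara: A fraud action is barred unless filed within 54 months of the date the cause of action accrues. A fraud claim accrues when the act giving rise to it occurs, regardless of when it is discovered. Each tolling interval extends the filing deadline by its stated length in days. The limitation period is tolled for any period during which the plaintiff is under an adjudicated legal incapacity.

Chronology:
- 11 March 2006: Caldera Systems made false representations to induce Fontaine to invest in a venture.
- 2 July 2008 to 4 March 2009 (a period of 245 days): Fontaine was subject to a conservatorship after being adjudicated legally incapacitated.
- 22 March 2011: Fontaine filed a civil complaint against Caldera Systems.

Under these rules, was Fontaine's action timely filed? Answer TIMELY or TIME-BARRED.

TIMELY

The claim accrued on 11 March 2006, when the wrongful act occurred.
The untolled deadline — 54 months after 11 March 2006 — is 11 September 2010.
The plaintiff's legal incapacity from 2 July 2008 to 4 March 2009 tolled the period for 245 days, extending the deadline to 14 May 2011.
Fontaine filed on 22 March 2011, before the 14 May 2011 deadline, so the action is timely.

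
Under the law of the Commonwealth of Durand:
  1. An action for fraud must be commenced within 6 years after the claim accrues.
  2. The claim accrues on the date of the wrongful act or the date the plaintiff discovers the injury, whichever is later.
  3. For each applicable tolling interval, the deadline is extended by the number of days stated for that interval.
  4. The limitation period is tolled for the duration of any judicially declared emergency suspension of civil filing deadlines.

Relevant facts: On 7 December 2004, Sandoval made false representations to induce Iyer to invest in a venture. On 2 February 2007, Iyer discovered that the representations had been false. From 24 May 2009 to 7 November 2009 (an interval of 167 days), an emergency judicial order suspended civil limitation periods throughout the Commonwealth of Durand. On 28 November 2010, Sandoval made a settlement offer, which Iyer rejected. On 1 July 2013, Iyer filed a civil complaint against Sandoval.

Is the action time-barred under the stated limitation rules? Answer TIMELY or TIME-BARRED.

TIMELY

Taking the later of the act (7 December 2004) and discovery (2 February 2007), the claim accrued on 2 February 2007.
Adding the 6 years base period to 2 February 2007 gives a deadline of 2 February 2013, before any tolling.
The period was tolled for 167 days by the emergency suspension of filing deadlines (24 May 2009 to 7 November 2009), pushing the deadline to 19 July 2013.
Nothing else in the chronology tolls or restarts the period.
Filing on 1 July 2013 beat the 19 July 2013 deadline — the action is timely.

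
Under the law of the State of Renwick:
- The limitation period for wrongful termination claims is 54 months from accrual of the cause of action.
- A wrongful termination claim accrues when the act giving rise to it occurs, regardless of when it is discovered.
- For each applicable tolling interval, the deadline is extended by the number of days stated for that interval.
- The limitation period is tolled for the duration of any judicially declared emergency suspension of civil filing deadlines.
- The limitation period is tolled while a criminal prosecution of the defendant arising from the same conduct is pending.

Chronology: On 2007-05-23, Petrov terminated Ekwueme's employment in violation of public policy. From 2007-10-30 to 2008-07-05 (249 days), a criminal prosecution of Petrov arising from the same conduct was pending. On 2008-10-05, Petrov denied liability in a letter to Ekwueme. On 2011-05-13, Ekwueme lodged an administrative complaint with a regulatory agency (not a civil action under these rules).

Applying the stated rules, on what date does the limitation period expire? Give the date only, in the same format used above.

The limitation period began to run on 2007-05-23.
54 months from 2007-05-23 is 2011-11-23.
The period was tolled for 249 days by the pending criminal prosecution (2007-10-30 to 2008-07-05), pushing the deadline to 2012-07-29.
None of the other events listed affects the running of the period under the stated rules.

2012-07-29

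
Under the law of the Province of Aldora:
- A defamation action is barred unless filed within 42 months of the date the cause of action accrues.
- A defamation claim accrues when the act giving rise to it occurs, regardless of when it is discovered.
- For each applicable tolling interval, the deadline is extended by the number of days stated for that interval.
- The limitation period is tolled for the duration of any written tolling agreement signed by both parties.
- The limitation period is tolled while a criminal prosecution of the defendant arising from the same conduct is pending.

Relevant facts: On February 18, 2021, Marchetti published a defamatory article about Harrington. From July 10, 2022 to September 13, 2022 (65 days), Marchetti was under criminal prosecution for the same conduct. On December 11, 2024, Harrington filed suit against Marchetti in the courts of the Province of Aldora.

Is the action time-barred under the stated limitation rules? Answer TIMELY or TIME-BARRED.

TIME-BARRED

The claim accrued on February 18, 2021, when the wrongful act occurred.
42 months from February 18, 2021 is August 18, 2024.
The pending criminal prosecution from July 10, 2022 to September 13, 2022 tolled the period for 65 days, extending the deadline to October 22, 2024.
Harrington filed on December 11, 2024, after the October 22, 2024 deadline, so the action is time-barred.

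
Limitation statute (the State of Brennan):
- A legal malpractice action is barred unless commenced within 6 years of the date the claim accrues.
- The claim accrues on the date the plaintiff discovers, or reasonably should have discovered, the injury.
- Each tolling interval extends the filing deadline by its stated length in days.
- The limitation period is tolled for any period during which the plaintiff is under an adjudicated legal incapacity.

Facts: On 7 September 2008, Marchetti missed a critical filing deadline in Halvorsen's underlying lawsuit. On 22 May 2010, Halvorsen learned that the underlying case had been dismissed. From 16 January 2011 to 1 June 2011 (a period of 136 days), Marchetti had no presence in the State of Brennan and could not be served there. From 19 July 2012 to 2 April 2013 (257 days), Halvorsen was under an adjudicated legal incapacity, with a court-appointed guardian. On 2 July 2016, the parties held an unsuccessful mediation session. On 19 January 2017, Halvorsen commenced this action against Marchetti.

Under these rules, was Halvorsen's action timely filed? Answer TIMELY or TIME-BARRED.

The claim did not accrue until Halvorsen discovered the injury on 22 May 2010; the 7 September 2008 act date does not start the clock under the stated rule.
The untolled deadline — 6 years after 22 May 2010 — is 22 May 2016.
Because the plaintiff's legal incapacity ran from 19 July 2012 to 2 April 2013, the deadline is extended by 257 days to 3 February 2017.
Although the defendant's absence ran from 16 January 2011 to 1 June 2011, the stated rules do not make that a tolling event, so it is disregarded.
Nothing else in the chronology tolls or restarts the period.
Halvorsen filed on 19 January 2017, before the 3 February 2017 deadline, so the action is timely.

TIMELY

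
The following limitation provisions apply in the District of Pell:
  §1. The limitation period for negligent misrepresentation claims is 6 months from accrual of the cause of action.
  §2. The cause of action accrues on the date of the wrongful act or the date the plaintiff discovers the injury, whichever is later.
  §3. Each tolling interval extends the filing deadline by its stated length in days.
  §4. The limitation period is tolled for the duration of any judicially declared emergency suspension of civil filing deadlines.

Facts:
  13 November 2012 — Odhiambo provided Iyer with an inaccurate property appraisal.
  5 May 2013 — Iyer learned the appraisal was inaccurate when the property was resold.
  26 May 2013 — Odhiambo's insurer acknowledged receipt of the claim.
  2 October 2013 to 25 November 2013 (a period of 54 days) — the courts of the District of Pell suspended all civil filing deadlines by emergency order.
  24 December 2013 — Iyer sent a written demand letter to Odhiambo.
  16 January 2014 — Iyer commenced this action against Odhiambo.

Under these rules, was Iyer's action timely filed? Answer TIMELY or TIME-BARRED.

The claim accrued on 5 May 2013 — the later of the 13 November 2012 act and the 5 May 2013 discovery.
The untolled deadline — 6 months after 5 May 2013 — is 5 November 2013.
The period was tolled for 54 days by the emergency suspension of filing deadlines (2 October 2013 to 25 November 2013), pushing the deadline to 29 December 2013.
Nothing else in the chronology tolls or restarts the period.
The 16 January 2014 filing falls after the 29 December 2013 deadline; the claim is time-barred.

TIME-BARRED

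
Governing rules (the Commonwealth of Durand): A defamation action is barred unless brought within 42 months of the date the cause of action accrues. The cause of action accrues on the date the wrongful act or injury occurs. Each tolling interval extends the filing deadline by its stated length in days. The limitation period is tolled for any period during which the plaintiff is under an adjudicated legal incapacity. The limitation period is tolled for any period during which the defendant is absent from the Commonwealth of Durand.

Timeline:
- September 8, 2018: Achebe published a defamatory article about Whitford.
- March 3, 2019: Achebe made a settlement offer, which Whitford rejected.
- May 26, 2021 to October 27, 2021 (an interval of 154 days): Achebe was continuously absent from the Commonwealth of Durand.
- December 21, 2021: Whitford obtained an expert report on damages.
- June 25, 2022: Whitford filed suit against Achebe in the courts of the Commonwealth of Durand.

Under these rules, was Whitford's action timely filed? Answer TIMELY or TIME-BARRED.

TIMELY

The cause of action accrued on September 8, 2018, the date of the act.
Adding the 42 months base period to September 8, 2018 gives a deadline of March 8, 2022, before any tolling.
The defendant's absence from the jurisdiction from May 26, 2021 to October 27, 2021 tolled the period for 154 days, extending the deadline to August 9, 2022.
Nothing else in the chronology tolls or restarts the period.
Filing on June 25, 2022 beat the August 9, 2022 deadline — the action is timely.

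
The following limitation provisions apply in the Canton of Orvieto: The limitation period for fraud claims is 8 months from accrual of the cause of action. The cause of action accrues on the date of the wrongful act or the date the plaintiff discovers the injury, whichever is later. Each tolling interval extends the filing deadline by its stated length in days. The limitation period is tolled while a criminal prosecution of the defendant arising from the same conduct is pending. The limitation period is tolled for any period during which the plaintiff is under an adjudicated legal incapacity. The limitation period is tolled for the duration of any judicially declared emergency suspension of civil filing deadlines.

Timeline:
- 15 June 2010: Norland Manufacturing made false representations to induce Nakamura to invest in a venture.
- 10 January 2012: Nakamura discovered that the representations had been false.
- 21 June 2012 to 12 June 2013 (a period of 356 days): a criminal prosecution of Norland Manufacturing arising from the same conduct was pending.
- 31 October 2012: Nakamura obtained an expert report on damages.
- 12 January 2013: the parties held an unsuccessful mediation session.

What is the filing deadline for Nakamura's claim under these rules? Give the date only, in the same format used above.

1 September 2013

Because discovery on 10 January 2012 post-dates the 15 June 2010 act, accrual under the later-of rule falls on 10 January 2012.
8 months from 10 January 2012 is 10 September 2012.
The period was tolled for 356 days by the pending criminal prosecution (21 June 2012 to 12 June 2013), pushing the deadline to 1 September 2013.
None of the other events listed affects the running of the period under the stated rules.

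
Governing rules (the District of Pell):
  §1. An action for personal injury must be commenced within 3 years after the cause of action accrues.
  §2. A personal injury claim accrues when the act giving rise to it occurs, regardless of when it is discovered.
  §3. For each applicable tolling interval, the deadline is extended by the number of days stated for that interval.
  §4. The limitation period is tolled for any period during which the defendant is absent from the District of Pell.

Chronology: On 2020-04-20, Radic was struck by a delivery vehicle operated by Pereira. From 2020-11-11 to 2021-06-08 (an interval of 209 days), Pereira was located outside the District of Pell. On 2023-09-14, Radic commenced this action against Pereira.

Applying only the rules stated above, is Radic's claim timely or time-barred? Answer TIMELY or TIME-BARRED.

The cause of action accrued on 2020-04-20, the date of the act.
Adding the 3 years base period to 2020-04-20 gives a deadline of 2023-04-20, before any tolling.
The defendant's absence from the jurisdiction from 2020-11-11 to 2021-06-08 tolled the period for 209 days, extending the deadline to 2023-11-15.
The 2023-09-14 filing precedes the 2023-11-15 deadline; the claim is timely.

TIMELY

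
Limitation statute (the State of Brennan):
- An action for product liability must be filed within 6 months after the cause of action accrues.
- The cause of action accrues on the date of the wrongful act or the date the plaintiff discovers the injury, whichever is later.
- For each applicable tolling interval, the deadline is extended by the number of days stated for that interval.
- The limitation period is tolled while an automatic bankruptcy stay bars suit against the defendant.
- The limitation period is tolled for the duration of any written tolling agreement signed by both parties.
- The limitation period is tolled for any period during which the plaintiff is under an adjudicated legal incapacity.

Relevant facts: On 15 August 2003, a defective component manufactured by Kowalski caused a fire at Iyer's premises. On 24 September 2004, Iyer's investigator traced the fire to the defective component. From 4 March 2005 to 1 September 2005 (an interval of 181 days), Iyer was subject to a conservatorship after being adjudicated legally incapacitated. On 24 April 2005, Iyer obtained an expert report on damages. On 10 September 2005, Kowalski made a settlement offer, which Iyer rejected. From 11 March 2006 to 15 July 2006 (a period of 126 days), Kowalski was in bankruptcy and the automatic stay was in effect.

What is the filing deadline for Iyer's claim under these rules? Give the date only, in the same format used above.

Because discovery on 24 September 2004 post-dates the 15 August 2003 act, accrual under the later-of rule falls on 24 September 2004.
6 months from 24 September 2004 is 24 March 2005.
The plaintiff's legal incapacity from 4 March 2005 to 1 September 2005 tolled the period for 181 days, extending the deadline to 21 September 2005.
The automatic bankruptcy stay starting 11 March 2006 came too late — the period had run on 21 September 2005 — and so does not extend the deadline.
None of the other events listed affects the running of the period under the stated rules.

21 September 2005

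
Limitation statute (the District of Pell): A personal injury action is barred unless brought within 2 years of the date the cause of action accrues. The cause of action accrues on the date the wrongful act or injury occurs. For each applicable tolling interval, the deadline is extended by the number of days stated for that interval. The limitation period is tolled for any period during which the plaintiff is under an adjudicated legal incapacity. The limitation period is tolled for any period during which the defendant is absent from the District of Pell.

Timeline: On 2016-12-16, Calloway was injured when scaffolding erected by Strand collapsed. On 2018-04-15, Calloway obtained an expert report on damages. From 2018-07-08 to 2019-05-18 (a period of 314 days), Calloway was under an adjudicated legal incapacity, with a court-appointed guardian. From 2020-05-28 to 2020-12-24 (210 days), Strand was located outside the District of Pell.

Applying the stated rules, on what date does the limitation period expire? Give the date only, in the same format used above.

2019-10-26

The claim accrued on 2016-12-16, when the wrongful act occurred.
Adding the 2 years base period to 2016-12-16 gives a deadline of 2018-12-16, before any tolling.
Because the plaintiff's legal incapacity ran from 2018-07-08 to 2019-05-18, the deadline is extended by 314 days to 2019-10-26.
The defendant's absence from the jurisdiction from 2020-05-28 to 2020-12-24 began after the period had already run on 2019-10-26, so it has no tolling effect.
None of the other events listed affects the running of the period under the stated rules.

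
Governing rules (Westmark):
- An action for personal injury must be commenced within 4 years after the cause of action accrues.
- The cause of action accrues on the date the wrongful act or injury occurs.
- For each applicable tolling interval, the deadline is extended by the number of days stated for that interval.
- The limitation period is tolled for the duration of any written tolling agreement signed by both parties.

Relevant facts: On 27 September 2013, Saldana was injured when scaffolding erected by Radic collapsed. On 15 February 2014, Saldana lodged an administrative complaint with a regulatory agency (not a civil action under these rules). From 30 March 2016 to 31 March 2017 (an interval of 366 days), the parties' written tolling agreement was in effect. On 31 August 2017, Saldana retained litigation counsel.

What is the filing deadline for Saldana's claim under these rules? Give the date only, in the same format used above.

28 September 2018

The limitation period began to run on 27 September 2013.
Adding the 4 years base period to 27 September 2013 gives a deadline of 27 September 2017, before any tolling.
The period was tolled for 366 days by the written tolling agreement (30 March 2016 to 31 March 2017), pushing the deadline to 28 September 2018.
Nothing else in the chronology tolls or restarts the period.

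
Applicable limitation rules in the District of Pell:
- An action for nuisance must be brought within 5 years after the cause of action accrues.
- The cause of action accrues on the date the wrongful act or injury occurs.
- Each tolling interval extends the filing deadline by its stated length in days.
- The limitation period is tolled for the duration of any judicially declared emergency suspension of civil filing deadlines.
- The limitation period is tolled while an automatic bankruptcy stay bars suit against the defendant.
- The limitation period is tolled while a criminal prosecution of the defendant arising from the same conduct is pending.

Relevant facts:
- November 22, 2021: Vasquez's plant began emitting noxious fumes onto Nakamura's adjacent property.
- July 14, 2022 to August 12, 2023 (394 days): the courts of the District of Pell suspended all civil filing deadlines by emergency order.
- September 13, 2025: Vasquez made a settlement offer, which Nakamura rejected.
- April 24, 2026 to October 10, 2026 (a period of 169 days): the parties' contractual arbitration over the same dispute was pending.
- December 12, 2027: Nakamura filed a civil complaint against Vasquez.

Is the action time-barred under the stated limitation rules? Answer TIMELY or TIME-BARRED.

TIMELY

The cause of action accrued on November 22, 2021, the date of the act.
Adding the 5 years base period to November 22, 2021 gives a deadline of November 22, 2026, before any tolling.
Because the emergency suspension of filing deadlines ran from July 14, 2022 to August 12, 2023, the deadline is extended by 394 days to December 21, 2027.
No stated provision tolls the period for a pending arbitration, so the interval from April 24, 2026 to October 10, 2026 has no effect on the deadline.
None of the other events listed affects the running of the period under the stated rules.
The December 12, 2027 filing precedes the December 21, 2027 deadline; the claim is timely.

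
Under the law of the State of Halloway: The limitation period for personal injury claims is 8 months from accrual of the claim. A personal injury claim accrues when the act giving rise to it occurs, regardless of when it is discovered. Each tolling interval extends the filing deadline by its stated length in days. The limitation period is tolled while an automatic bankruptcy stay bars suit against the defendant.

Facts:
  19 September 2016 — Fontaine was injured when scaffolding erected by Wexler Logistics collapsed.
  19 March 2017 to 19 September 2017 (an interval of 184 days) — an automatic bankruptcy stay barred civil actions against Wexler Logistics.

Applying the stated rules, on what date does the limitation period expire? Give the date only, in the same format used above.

The claim accrued on 19 September 2016, the date of the act.
Adding the 8 months base period to 19 September 2016 gives a deadline of 19 May 2017, before any tolling.
The period was tolled for 184 days by the automatic bankruptcy stay (19 March 2017 to 19 September 2017), pushing the deadline to 19 November 2017.

19 November 2017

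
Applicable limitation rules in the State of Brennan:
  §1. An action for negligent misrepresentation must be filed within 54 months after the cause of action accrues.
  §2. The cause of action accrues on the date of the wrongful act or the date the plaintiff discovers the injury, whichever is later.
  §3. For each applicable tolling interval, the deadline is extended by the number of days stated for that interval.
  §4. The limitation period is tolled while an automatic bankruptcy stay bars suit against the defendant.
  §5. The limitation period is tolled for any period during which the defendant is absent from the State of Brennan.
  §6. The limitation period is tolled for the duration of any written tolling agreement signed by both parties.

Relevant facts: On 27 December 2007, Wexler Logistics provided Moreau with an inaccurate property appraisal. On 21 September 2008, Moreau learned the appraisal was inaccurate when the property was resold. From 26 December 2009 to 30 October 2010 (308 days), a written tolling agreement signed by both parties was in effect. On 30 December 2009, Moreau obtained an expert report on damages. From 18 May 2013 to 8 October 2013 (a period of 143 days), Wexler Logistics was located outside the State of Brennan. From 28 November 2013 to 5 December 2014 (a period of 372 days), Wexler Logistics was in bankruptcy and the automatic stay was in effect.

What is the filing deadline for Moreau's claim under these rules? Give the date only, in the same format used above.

22 June 2015

The claim accrued on 21 September 2008 — the later of the 27 December 2007 act and the 21 September 2008 discovery.
54 months from 21 September 2008 is 21 March 2013.
The period was tolled for 308 days by the written tolling agreement (26 December 2009 to 30 October 2010), pushing the deadline to 23 January 2014.
The defendant's absence from the jurisdiction from 18 May 2013 to 8 October 2013 tolled the period for 143 days, extending the deadline to 15 June 2014.
The automatic bankruptcy stay from 28 November 2013 to 5 December 2014 tolled the period for 372 days, extending the deadline to 22 June 2015.
The other events in the timeline have no effect on the limitation period under the stated rules.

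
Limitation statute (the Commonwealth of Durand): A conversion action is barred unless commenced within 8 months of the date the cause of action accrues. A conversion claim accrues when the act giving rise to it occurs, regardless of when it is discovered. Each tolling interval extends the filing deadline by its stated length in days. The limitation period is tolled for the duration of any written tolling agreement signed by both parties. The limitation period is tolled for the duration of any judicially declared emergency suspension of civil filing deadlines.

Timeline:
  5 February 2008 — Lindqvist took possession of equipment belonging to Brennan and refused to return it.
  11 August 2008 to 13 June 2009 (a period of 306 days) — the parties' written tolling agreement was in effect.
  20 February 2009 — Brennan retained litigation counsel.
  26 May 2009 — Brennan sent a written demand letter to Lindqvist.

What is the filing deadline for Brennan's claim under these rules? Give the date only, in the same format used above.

7 August 2009

The limitation period began to run on 5 February 2008.
8 months from 5 February 2008 is 5 October 2008.
The written tolling agreement from 11 August 2008 to 13 June 2009 tolled the period for 306 days, extending the deadline to 7 August 2009.
None of the other events listed affects the running of the period under the stated rules.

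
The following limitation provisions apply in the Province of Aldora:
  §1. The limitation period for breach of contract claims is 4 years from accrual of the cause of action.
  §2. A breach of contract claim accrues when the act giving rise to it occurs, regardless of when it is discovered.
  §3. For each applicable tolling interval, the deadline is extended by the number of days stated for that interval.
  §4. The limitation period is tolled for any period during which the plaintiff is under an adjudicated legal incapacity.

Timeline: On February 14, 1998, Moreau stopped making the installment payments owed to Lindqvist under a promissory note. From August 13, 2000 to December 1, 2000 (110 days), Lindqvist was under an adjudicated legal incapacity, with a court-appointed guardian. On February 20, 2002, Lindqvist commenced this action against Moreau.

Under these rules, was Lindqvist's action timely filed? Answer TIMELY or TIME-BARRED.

TIMELY

The cause of action accrued on February 14, 1998, the date of the act.
Adding the 4 years base period to February 14, 1998 gives a deadline of February 14, 2002, before any tolling.
The plaintiff's legal incapacity from August 13, 2000 to December 1, 2000 tolled the period for 110 days, extending the deadline to June 4, 2002.
Filing on February 20, 2002 beat the June 4, 2002 deadline — the action is timely.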